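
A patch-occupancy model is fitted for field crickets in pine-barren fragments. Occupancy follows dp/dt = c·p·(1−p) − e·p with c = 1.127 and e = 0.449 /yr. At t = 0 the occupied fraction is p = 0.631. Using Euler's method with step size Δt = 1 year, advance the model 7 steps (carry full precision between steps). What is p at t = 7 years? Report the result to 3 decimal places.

0.602

Update rule: p ← p + [c·p·(1−p) − e·p]·Δt with Δt = 1.
p: 0.63100 → 0.61009  (Δp = -0.02091)
p: 0.61009 → 0.60425  (Δp = -0.00584)
p: 0.60425 → 0.60244  (Δp = -0.00181)
p: 0.60244 → 0.60187  (Δp = -0.00057)
p: 0.60187 → 0.60168  (Δp = -0.00018)
p: 0.60168 → 0.60163  (Δp = -0.00006)
p: 0.60163 → 0.60161  (Δp = -0.00002)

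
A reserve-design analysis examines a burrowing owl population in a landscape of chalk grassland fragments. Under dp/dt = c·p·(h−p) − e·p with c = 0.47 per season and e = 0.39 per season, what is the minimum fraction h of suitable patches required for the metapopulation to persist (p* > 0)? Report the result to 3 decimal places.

p* = h − e/c is positive only when h > e/c.
h_min = e/c = 0.39/0.47 = 0.8298.

0.830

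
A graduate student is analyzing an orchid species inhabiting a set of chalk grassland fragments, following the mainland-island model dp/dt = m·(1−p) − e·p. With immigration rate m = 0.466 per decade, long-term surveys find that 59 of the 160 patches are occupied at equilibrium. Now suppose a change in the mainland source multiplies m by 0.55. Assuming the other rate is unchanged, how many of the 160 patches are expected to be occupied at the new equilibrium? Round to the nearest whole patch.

39

Observed p* = 59/160 = 0.36875.
Balance m(1−p*) = e·p* gives e = m(1−p*)/p* = 0.466×0.63125/0.36875 = 0.79773.
New p* = m/(m+e) = 0.25630/(0.25630+0.79773) = 0.24316.
Expected occupied = 160 × 0.24316 = 38.91 ≈ 39.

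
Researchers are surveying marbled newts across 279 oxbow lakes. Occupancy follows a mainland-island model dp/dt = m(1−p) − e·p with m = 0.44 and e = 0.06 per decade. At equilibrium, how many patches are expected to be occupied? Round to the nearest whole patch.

246

p* = m/(m+e) = 0.44/0.5000 = 0.8800.
Expected occupied patches = N × p* = 279 × 0.8800 = 245.52 ≈ 246.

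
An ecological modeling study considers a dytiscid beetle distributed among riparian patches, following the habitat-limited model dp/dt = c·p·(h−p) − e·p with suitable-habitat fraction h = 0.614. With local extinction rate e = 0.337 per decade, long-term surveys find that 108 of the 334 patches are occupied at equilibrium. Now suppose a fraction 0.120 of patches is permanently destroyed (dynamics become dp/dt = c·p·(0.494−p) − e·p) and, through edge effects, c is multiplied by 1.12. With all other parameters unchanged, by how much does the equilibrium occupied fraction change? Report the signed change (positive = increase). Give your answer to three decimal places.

Observed p* = 108/334 = 0.32335.
Balance c(h−p*) = e gives c = e/(0.614 − 0.32335) = 0.337/0.29065 = 1.15947.
New p* = 0.494 − e/c = 0.494 − 0.33700/1.29861 = 0.23449.
Δp* = 0.23449 − 0.32335 = -0.08886.

-0.089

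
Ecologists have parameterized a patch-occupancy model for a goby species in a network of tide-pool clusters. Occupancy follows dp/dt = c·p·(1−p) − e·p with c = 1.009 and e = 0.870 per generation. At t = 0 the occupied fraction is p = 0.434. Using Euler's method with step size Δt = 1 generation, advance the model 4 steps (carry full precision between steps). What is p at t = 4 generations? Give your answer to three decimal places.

Update rule: p ← p + [c·p·(1−p) − e·p]·Δt with Δt = 1.
step 1: Δp = -0.12973, p = 0.30427
step 2: Δp = -0.05112, p = 0.25315
step 3: Δp = -0.02947, p = 0.22368
step 4: Δp = -0.01939, p = 0.20429

0.204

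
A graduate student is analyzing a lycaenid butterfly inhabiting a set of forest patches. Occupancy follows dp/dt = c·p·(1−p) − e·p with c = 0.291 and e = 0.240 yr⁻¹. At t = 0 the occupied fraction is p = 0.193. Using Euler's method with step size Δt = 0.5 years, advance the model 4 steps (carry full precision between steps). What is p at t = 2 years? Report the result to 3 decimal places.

Update rule: p ← p + [c·p·(1−p) − e·p]·Δt with Δt = 0.5.
t = 0.5: p = 0.19300 + (-0.00050) = 0.19250
t = 1: p = 0.19250 + (-0.00048) = 0.19202
t = 1.5: p = 0.19202 + (-0.00047) = 0.19155
t = 2: p = 0.19155 + (-0.00045) = 0.19110

0.191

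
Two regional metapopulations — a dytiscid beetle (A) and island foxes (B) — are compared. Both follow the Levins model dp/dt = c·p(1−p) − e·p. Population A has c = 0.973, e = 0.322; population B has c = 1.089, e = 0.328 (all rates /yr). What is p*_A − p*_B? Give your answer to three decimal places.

-0.030

A: p*_A = 1 − 0.322/0.973 = 0.6691.
B: p*_B = 1 − 0.328/1.089 = 0.6988.
p*_A − p*_B = 0.6691 − 0.6988 = -0.0297.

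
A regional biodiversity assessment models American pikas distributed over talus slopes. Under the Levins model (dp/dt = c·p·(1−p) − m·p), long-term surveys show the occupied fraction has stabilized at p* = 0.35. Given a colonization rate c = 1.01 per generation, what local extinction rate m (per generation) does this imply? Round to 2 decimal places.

0.66

At equilibrium c(1−p*) = m.
m = 1.01 × (1 − 0.35) = 1.01 × 0.6500 = 0.6565.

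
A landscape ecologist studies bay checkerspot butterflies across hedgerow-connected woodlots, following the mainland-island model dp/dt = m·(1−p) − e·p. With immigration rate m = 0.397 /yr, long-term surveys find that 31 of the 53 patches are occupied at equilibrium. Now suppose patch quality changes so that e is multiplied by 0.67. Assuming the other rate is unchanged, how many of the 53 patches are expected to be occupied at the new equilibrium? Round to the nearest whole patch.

36

Observed p* = 31/53 = 0.58491.
Balance m(1−p*) = e·p* gives e = m(1−p*)/p* = 0.397×0.41509/0.58491 = 0.28174.
New p* = m/(m+e) = 0.39700/(0.39700+0.18877) = 0.67774.
Expected occupied = 53 × 0.67774 = 35.92 ≈ 36.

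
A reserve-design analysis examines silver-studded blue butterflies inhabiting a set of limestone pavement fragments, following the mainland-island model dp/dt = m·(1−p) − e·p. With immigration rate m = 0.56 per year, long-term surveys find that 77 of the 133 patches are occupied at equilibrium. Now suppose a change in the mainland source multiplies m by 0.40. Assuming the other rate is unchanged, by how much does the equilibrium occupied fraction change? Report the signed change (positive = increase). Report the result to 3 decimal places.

Observed p* = 77/133 = 0.57895.
Balance m(1−p*) = e·p* gives e = m(1−p*)/p* = 0.56×0.42105/0.57895 = 0.40727.
New p* = m/(m+e) = 0.22400/(0.22400+0.40727) = 0.35484.
Δp* = 0.35484 − 0.57895 = -0.22411.

-0.224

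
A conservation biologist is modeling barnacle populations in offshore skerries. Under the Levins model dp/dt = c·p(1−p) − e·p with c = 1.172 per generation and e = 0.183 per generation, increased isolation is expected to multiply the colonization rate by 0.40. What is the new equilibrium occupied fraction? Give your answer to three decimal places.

Before: p* = 1 − 0.183/1.172 = 0.8439.
After the change, c = 0.4688, e = 0.183, so p* = 1 − 0.183/0.4688 = 0.6096.

0.610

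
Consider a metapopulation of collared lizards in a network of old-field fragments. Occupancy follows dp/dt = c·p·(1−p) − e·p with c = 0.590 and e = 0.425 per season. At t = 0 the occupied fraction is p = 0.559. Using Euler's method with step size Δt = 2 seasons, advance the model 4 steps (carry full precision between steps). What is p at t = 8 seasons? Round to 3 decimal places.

Update rule: p ← p + [c·p·(1−p) − e·p]·Δt with Δt = 2.
step 1: Δp = -0.18426, p = 0.37474
step 2: Δp = -0.04204, p = 0.33270
step 3: Δp = -0.02082, p = 0.31188
step 4: Δp = -0.01186, p = 0.30002

0.300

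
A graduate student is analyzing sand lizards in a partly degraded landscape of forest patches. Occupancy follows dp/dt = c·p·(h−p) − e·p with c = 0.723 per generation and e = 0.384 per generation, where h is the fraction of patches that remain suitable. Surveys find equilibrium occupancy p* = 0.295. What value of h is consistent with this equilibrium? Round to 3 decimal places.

0.826

At equilibrium c(h−p*) = e, so h = p* + e/c.
h = 0.295 + 0.384/0.723 = 0.295 + 0.5311 = 0.8261.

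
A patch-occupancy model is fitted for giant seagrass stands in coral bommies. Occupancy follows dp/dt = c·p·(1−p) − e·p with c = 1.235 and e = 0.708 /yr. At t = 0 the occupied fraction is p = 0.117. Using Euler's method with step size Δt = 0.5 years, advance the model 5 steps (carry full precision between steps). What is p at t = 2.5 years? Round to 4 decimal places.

0.2466

Update rule: p ← p + [c·p·(1−p) − e·p]·Δt with Δt = 0.5.
p: 0.11700 → 0.13938  (Δp = +0.02238)
p: 0.13938 → 0.16411  (Δp = +0.02473)
p: 0.16411 → 0.19072  (Δp = +0.02661)
p: 0.19072 → 0.21851  (Δp = +0.02779)
p: 0.21851 → 0.24661  (Δp = +0.02809)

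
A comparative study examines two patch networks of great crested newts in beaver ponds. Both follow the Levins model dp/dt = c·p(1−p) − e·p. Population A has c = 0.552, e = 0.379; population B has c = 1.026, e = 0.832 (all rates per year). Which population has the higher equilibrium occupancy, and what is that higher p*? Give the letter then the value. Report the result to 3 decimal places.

A: p*_A = 1 − 0.379/0.552 = 0.3134.
B: p*_B = 1 − 0.832/1.026 = 0.1891.
A is higher at 0.3134.

A, 0.313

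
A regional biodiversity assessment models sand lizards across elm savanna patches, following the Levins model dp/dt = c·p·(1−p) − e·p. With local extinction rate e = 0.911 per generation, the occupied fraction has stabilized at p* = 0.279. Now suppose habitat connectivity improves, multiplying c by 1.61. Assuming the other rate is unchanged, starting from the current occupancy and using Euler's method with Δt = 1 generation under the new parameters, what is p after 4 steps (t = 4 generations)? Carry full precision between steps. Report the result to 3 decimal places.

Balance c(1−p*) = e gives c = e/(1 − 0.27900) = 0.911/0.72100 = 1.26352.
Starting from p₀ = 0.27900; update p ← p + (dp/dt)·Δt with the new parameters.
  1  |  dp/dt·Δt = +0.155043  |  p_1 = 0.434043
  2  |  dp/dt·Δt = +0.104305  |  p_2 = 0.538348
  3  |  dp/dt·Δt = +0.015141  |  p_3 = 0.553489
  4  |  dp/dt·Δt = -0.001481  |  p_4 = 0.552008

0.552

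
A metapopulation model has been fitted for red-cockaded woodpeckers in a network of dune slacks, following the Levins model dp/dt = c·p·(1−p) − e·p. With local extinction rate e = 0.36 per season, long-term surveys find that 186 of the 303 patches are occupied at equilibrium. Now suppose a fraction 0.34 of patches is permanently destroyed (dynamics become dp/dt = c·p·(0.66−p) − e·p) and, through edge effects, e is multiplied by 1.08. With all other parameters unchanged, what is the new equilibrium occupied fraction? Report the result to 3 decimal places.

Observed p* = 186/303 = 0.61386.
Balance c(1−p*) = e gives c = e/(1 − 0.61386) = 0.36/0.38614 = 0.93230.
New p* = 0.66 − e/c = 0.66 − 0.38880/0.93230 = 0.24297.

0.243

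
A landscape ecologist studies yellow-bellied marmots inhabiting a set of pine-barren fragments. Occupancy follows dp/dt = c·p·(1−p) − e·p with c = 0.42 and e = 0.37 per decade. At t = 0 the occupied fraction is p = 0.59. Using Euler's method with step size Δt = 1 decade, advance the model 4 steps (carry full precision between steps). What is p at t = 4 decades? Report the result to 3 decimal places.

Update rule: p ← p + [c·p·(1−p) − e·p]·Δt with Δt = 1.
  1  |  dp/dt·Δt = -0.116702  |  p_1 = 0.473298
  2  |  dp/dt·Δt = -0.070420  |  p_2 = 0.402878
  3  |  dp/dt·Δt = -0.048027  |  p_3 = 0.354852
  4  |  dp/dt·Δt = -0.035144  |  p_4 = 0.319708

0.320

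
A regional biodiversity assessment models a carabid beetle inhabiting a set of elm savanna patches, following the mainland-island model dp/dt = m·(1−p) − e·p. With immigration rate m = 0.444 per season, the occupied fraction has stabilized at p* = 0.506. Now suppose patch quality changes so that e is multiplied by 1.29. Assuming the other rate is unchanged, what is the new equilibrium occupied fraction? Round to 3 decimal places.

Balance m(1−p*) = e·p* gives e = m(1−p*)/p* = 0.444×0.49400/0.50600 = 0.43347.
New p* = m/(m+e) = 0.44400/(0.44400+0.55918) = 0.44259.

0.443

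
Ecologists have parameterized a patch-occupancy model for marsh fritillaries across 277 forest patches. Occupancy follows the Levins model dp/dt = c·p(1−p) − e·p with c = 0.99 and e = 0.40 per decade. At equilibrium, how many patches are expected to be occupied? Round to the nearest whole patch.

p* = 1 − e/c = 1 − 0.40/0.99 = 0.5960.
Expected occupied patches = N × p* = 277 × 0.5960 = 165.08 ≈ 165.

165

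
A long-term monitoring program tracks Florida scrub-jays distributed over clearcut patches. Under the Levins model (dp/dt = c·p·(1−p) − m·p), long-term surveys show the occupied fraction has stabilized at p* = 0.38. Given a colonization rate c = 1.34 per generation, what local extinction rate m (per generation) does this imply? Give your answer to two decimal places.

At equilibrium c(1−p*) = m.
m = 1.34 × (1 − 0.38) = 1.34 × 0.6200 = 0.8308.

0.83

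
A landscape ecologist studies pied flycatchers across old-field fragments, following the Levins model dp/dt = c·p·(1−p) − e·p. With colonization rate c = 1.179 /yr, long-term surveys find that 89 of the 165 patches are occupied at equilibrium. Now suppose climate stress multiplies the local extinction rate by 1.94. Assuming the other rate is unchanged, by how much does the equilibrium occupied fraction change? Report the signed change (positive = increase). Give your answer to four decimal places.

Observed p* = 89/165 = 0.53939.
Balance c(1−p*) = e gives e = 1.179×(1 − 0.53939) = 0.54306.
New p* = 1 − e/c = 1 − 1.05354/1.17900 = 0.10641.
Δp* = 0.10641 − 0.53939 = -0.43298.

-0.4330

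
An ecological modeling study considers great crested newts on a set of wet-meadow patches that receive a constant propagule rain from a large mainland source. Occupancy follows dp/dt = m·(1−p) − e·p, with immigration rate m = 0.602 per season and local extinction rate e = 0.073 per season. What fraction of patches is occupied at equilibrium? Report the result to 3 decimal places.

Setting dp/dt = 0: m − m·p* = e·p*, so m = (m+e)·p*.
p* = m/(m+e) = 0.602/(0.602+0.073) = 0.602/0.6750 = 0.8919.

0.892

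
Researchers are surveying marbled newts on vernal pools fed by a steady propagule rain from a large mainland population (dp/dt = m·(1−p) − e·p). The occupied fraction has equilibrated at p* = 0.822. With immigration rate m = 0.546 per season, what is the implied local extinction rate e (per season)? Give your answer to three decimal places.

At equilibrium m(1−p*) = e·p*, so e = m(1−p*)/p*.
e = 0.546 × 0.1780 / 0.822 = 0.1182.

0.118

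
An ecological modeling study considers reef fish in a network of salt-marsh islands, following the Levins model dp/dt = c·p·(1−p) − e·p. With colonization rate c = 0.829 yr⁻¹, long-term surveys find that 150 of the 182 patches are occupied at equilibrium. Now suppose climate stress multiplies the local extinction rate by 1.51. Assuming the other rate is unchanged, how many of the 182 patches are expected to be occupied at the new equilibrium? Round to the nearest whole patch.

Observed p* = 150/182 = 0.82418.
Balance c(1−p*) = e gives e = 0.829×(1 − 0.82418) = 0.14575.
New p* = 1 − e/c = 1 − 0.22008/0.82900 = 0.73452.
Expected occupied = 182 × 0.73452 = 133.68 ≈ 134.

134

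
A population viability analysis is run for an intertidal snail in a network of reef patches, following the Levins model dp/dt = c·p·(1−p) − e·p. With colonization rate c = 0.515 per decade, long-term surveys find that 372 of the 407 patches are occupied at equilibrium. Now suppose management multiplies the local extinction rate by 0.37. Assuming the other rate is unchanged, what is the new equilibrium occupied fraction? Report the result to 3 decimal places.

0.968

Observed p* = 372/407 = 0.91400.
Balance c(1−p*) = e gives e = 0.515×(1 − 0.91400) = 0.04429.
New p* = 1 − e/c = 1 − 0.01639/0.51500 = 0.96817.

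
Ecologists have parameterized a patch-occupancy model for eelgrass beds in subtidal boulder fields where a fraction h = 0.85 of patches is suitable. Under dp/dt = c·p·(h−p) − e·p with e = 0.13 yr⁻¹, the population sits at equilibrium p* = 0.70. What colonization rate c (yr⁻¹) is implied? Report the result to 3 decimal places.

0.867

At equilibrium c(h−p*) = e, so c = e/(h−p*).
c = 0.13/(0.85 − 0.70) = 0.13/0.1500 = 0.8667.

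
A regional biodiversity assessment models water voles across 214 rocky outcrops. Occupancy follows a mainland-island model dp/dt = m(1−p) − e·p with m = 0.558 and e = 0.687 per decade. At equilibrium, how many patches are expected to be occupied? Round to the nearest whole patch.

p* = m/(m+e) = 0.558/1.2450 = 0.4482.
Expected occupied patches = N × p* = 214 × 0.4482 = 95.91 ≈ 96.

96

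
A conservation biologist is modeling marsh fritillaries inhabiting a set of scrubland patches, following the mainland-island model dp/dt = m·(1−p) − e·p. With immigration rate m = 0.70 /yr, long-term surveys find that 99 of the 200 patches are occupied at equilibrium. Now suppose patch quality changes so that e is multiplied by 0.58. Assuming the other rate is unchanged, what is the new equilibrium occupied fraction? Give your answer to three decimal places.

0.628

Observed p* = 99/200 = 0.49500.
Balance m(1−p*) = e·p* gives e = m(1−p*)/p* = 0.70×0.50500/0.49500 = 0.71414.
New p* = m/(m+e) = 0.70000/(0.70000+0.41420) = 0.62825.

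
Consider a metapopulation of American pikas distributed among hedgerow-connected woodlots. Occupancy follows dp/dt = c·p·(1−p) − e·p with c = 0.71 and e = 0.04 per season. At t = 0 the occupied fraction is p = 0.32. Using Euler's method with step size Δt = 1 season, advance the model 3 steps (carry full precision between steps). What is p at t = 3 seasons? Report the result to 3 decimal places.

0.762

Update rule: p ← p + [c·p·(1−p) − e·p]·Δt with Δt = 1.
step 1: Δp = +0.14170, p = 0.46170
step 2: Δp = +0.15799, p = 0.61969
step 3: Δp = +0.14254, p = 0.76223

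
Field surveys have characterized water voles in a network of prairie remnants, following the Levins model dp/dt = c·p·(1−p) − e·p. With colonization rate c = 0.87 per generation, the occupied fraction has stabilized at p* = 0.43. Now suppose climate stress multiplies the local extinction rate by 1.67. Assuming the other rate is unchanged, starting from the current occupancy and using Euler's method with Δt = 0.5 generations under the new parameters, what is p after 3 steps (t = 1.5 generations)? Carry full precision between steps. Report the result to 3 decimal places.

0.275

Balance c(1−p*) = e gives e = 0.87×(1 − 0.43000) = 0.49590.
Starting from p₀ = 0.43000; update p ← p + (dp/dt)·Δt with the new parameters.
step 1: Δp = -0.07143, p = 0.35857
step 2: Δp = -0.04843, p = 0.31014
step 3: Δp = -0.03535, p = 0.27479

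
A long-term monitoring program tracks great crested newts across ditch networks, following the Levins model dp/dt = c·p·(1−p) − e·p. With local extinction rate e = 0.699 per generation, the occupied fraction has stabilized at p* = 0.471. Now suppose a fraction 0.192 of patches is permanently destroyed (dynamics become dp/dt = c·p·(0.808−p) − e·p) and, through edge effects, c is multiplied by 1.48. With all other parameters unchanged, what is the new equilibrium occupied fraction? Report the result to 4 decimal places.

0.4506

Balance c(1−p*) = e gives c = e/(1 − 0.47100) = 0.699/0.52900 = 1.32136.
New p* = 0.808 − e/c = 0.808 − 0.69900/1.95561 = 0.45057.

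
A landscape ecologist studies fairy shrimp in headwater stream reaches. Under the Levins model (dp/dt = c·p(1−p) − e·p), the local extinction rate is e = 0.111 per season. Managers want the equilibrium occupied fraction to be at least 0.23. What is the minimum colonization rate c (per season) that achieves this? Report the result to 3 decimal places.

0.144

p* = 1 − e/c ≥ 0.23 requires e/c ≤ 0.7700, i.e. c ≥ e/0.7700.
c_min = 0.111/0.7700 = 0.1442.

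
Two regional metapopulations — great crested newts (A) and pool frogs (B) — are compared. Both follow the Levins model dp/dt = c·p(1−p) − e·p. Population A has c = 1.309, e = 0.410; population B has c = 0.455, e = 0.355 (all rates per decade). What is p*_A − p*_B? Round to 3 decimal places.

A: p*_A = 1 − 0.410/1.309 = 0.6868.
B: p*_B = 1 − 0.355/0.455 = 0.2198.
p*_A − p*_B = 0.6868 − 0.2198 = 0.4670.

0.467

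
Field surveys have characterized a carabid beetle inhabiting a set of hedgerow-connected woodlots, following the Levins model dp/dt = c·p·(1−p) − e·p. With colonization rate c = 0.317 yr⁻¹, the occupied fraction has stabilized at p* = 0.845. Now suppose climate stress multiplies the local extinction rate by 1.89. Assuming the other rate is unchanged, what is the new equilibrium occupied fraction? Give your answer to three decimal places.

0.707

Balance c(1−p*) = e gives e = 0.317×(1 − 0.84500) = 0.04914.
New p* = 1 − e/c = 1 − 0.09287/0.31700 = 0.70703.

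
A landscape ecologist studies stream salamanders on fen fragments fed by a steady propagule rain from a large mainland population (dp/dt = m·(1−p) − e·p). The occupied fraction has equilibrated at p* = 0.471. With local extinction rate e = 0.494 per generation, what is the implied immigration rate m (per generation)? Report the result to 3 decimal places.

At equilibrium m(1−p*) = e·p*, so m = e·p*/(1−p*).
m = 0.494 × 0.471 / 0.5290 = 0.2327/0.5290 = 0.4398.

0.440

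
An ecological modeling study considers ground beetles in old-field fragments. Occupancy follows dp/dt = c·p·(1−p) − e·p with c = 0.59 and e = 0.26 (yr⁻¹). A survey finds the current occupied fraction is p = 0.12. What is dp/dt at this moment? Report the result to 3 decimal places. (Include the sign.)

Colonization term: c·p·(1−p) = 0.59×0.12×0.8800 = 0.06230.
Extinction term: e·p = 0.03120.
dp/dt = 0.06230 − 0.03120 = 0.03110.

0.031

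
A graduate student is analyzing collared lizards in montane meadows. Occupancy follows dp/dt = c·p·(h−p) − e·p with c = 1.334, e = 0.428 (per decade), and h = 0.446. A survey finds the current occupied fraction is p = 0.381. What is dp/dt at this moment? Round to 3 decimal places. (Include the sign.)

-0.130

Colonization term: c·p·(h−p) = 1.334×0.381×0.0650 = 0.03304.
Extinction term: e·p = 0.16307.
dp/dt = 0.03304 − 0.16307 = -0.13003.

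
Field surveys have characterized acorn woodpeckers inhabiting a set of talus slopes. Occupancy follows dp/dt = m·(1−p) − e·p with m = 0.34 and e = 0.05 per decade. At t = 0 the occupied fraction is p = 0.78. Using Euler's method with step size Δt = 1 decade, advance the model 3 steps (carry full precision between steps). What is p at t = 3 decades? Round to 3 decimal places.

0.851

Update rule: p ← p + [m·(1−p) − e·p]·Δt with Δt = 1.
t = 1: p = 0.78000 + (+0.03580) = 0.81580
t = 2: p = 0.81580 + (+0.02184) = 0.83764
t = 3: p = 0.83764 + (+0.01332) = 0.85096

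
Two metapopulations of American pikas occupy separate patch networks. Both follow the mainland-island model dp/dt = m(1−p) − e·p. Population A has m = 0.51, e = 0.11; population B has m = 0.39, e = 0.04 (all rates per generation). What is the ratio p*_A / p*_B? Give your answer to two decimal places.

0.91

A: p*_A = m/(m+e) = 0.51/0.6200 = 0.8226.
B: p*_B = 0.39/0.4300 = 0.9070.
p*_A / p*_B = 0.8226/0.9070 = 0.9069.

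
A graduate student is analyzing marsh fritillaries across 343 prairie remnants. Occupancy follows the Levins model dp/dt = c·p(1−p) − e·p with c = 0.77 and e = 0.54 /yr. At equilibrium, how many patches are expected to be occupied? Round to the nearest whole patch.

102

p* = 1 − e/c = 1 − 0.54/0.77 = 0.2987.
Expected occupied patches = N × p* = 343 × 0.2987 = 102.45 ≈ 102.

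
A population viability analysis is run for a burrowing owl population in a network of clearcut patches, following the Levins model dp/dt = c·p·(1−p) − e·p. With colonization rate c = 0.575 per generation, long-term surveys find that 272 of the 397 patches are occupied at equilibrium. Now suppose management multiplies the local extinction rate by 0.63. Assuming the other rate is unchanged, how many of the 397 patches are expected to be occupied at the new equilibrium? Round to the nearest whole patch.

Observed p* = 272/397 = 0.68514.
Balance c(1−p*) = e gives e = 0.575×(1 − 0.68514) = 0.18104.
New p* = 1 − e/c = 1 − 0.11406/0.57500 = 0.80163.
Expected occupied = 397 × 0.80163 = 318.25 ≈ 318.

318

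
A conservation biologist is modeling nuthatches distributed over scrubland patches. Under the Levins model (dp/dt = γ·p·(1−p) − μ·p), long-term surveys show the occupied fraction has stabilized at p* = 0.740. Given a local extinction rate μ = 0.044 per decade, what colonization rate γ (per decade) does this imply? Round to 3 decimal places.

At equilibrium γ(1−p*) = μ, so γ = μ/(1−p*).
γ = 0.044/(1 − 0.740) = 0.044/0.2600 = 0.1692.

0.169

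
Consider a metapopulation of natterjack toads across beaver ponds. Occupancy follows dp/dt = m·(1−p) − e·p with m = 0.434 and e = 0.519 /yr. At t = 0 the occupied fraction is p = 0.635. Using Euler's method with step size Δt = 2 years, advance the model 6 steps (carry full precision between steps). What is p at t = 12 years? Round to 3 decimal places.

Update rule: p ← p + [m·(1−p) − e·p]·Δt with Δt = 2.
t = 2: p = 0.63500 + (-0.34231) = 0.29269
t = 4: p = 0.29269 + (+0.31013) = 0.60282
t = 6: p = 0.60282 + (-0.28098) = 0.32184
t = 8: p = 0.32184 + (+0.25457) = 0.57641
t = 10: p = 0.57641 + (-0.23064) = 0.34577
t = 12: p = 0.34577 + (+0.20896) = 0.55473

0.555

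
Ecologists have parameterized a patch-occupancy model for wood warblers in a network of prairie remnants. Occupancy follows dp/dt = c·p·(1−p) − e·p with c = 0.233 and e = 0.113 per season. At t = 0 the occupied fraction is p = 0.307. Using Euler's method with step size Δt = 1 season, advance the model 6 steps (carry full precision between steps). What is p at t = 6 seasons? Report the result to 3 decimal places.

Update rule: p ← p + [c·p·(1−p) − e·p]·Δt with Δt = 1.
t = 1: p = 0.30700 + (+0.01488) = 0.32188
t = 2: p = 0.32188 + (+0.01449) = 0.33637
t = 3: p = 0.33637 + (+0.01400) = 0.35037
t = 4: p = 0.35037 + (+0.01344) = 0.36381
t = 5: p = 0.36381 + (+0.01282) = 0.37663
t = 6: p = 0.37663 + (+0.01214) = 0.38877

0.389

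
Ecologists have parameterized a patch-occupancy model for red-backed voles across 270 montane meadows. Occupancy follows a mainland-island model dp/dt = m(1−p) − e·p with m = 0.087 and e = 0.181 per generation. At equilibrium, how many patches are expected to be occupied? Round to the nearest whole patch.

88

p* = m/(m+e) = 0.087/0.2680 = 0.3246.
Expected occupied patches = N × p* = 270 × 0.3246 = 87.65 ≈ 88.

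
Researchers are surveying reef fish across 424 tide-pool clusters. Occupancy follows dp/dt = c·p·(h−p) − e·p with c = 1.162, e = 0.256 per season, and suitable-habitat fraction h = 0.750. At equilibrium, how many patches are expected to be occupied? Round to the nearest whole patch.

p* = h − e/c = 0.750 − 0.2203 = 0.5297.
Expected occupied patches = N × p* = 424 × 0.5297 = 224.59 ≈ 225.

225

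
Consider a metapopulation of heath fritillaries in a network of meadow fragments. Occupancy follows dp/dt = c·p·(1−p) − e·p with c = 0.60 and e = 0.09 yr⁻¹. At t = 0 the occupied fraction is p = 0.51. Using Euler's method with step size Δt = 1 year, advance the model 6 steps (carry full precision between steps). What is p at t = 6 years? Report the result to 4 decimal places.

Update rule: p ← p + [c·p·(1−p) − e·p]·Δt with Δt = 1.
p: 0.51000 → 0.61404  (Δp = +0.10404)
p: 0.61404 → 0.70097  (Δp = +0.08693)
p: 0.70097 → 0.76365  (Δp = +0.06268)
p: 0.76365 → 0.80322  (Δp = +0.03956)
p: 0.80322 → 0.82576  (Δp = +0.02255)
p: 0.82576 → 0.83777  (Δp = +0.01201)

0.8378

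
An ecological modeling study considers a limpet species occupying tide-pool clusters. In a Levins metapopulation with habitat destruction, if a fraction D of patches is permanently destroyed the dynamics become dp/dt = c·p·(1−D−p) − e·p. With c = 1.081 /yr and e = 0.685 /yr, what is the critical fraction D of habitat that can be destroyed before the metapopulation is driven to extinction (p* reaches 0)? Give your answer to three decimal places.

The nontrivial equilibrium is p* = (1−D) − e/c; extinction occurs when this hits zero.
So D_crit = 1 − e/c = 1 − 0.685/1.081 = 1 − 0.6337 = 0.3663.
Note this equals the original equilibrium occupancy — the Levins extinction-debt result.

0.366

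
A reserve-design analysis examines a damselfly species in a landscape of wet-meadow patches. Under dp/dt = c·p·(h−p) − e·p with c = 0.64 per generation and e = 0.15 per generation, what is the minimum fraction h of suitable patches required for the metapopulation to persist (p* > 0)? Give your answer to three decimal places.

p* = h − e/c is positive only when h > e/c.
h_min = e/c = 0.15/0.64 = 0.2344.

0.234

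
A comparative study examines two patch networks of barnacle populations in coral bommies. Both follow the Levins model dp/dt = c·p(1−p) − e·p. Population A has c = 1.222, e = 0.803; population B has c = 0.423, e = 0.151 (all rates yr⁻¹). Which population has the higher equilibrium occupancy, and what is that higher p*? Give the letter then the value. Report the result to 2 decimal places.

A: p*_A = 1 − 0.803/1.222 = 0.3429.
B: p*_B = 1 − 0.151/0.423 = 0.6430.
B is higher at 0.6430.

B, 0.64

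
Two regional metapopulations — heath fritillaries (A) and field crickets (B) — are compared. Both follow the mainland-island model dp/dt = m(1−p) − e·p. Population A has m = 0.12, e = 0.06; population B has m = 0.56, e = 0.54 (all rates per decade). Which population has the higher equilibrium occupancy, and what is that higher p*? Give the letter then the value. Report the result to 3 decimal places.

A, 0.667

A: p*_A = m/(m+e) = 0.12/0.1800 = 0.6667.
B: p*_B = 0.56/1.1000 = 0.5091.
A is higher at 0.6667.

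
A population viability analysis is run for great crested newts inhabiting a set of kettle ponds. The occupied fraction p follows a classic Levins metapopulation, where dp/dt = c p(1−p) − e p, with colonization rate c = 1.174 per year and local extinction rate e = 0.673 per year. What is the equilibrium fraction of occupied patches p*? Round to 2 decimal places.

At equilibrium, colonization balances extinction: c·p*·(1−p*) = e·p*.
So p* = 1 − e/c = 1 − 0.673/1.174 = 1 − 0.5733 = 0.4267.

0.43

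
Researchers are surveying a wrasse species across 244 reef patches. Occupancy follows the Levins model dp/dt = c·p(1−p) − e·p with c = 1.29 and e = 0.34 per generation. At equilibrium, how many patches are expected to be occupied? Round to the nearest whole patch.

p* = 1 − e/c = 1 − 0.34/1.29 = 0.7364.
Expected occupied patches = N × p* = 244 × 0.7364 = 179.69 ≈ 180.

180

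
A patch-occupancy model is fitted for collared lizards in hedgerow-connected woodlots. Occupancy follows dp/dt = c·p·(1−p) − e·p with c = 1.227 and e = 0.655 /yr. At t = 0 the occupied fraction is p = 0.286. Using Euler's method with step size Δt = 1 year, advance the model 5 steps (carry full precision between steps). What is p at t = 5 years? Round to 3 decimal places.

0.459

Update rule: p ← p + [c·p·(1−p) − e·p]·Δt with Δt = 1.
p: 0.28600 → 0.34923  (Δp = +0.06323)
p: 0.34923 → 0.39934  (Δp = +0.05011)
p: 0.39934 → 0.43209  (Δp = +0.03275)
p: 0.43209 → 0.45016  (Δp = +0.01807)
p: 0.45016 → 0.45901  (Δp = +0.00885)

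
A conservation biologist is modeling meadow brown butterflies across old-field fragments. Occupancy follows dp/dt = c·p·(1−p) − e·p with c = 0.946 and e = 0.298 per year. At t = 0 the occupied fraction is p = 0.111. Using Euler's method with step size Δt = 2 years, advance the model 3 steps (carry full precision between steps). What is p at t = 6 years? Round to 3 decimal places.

0.638

Update rule: p ← p + [c·p·(1−p) − e·p]·Δt with Δt = 2.
p: 0.11100 → 0.23154  (Δp = +0.12054)
p: 0.23154 → 0.43019  (Δp = +0.19865)
p: 0.43019 → 0.63758  (Δp = +0.20739)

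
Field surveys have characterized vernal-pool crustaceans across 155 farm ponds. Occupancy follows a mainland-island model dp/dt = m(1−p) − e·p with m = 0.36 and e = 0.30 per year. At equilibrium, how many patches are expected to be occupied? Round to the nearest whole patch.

85

p* = m/(m+e) = 0.36/0.6600 = 0.5455.
Expected occupied patches = N × p* = 155 × 0.5455 = 84.55 ≈ 85.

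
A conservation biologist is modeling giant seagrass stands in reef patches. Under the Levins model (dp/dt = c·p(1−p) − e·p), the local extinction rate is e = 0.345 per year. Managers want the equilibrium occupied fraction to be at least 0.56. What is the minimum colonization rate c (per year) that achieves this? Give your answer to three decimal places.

p* = 1 − e/c ≥ 0.56 requires e/c ≤ 0.4400, i.e. c ≥ e/0.4400.
c_min = 0.345/0.4400 = 0.7841.

0.784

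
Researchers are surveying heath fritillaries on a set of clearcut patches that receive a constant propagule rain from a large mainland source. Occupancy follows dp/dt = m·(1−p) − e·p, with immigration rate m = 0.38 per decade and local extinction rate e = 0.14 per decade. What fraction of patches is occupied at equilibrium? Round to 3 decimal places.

0.731

Setting dp/dt = 0: m − m·p* = e·p*, so m = (m+e)·p*.
p* = m/(m+e) = 0.38/(0.38+0.14) = 0.38/0.5200 = 0.7308.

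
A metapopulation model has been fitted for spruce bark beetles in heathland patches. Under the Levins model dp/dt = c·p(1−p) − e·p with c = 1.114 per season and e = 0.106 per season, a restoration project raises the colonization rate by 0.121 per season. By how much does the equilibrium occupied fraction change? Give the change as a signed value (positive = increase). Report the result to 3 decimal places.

0.009

Before: p* = 1 − 0.106/1.114 = 0.9048.
After the change, c = 1.235, e = 0.106, so p* = 1 − 0.106/1.235 = 0.9142.
Δp* = 0.9142 − 0.9048 = +0.0093.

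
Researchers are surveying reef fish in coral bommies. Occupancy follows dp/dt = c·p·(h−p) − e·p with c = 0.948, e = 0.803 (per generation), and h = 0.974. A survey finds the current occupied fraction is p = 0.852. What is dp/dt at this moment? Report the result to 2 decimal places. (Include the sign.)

-0.59

Colonization term: c·p·(h−p) = 0.948×0.852×0.1220 = 0.09854.
Extinction term: e·p = 0.68416.
dp/dt = 0.09854 − 0.68416 = -0.58562.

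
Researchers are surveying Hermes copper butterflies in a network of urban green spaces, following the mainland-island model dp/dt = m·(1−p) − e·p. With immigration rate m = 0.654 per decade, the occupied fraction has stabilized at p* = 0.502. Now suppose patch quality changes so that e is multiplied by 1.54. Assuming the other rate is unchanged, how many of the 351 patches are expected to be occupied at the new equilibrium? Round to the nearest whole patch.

Balance m(1−p*) = e·p* gives e = m(1−p*)/p* = 0.654×0.49800/0.50200 = 0.64879.
New p* = m/(m+e) = 0.65400/(0.65400+0.99914) = 0.39561.
Expected occupied = 351 × 0.39561 = 138.86 ≈ 139.

139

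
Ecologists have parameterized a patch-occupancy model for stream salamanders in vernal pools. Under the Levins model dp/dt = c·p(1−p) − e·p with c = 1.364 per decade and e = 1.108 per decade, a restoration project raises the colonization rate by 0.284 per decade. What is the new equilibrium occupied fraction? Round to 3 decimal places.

Before: p* = 1 − 1.108/1.364 = 0.1877.
After the change, c = 1.648, e = 1.108, so p* = 1 − 1.108/1.648 = 0.3277.

0.328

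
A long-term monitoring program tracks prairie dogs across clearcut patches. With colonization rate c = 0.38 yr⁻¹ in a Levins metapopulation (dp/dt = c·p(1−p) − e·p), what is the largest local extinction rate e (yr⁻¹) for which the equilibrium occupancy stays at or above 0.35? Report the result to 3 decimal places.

1 − e/c ≥ 0.35 ⇒ e ≤ c(1 − 0.35) = 0.38 × 0.6500.
e_max = 0.2470.

0.247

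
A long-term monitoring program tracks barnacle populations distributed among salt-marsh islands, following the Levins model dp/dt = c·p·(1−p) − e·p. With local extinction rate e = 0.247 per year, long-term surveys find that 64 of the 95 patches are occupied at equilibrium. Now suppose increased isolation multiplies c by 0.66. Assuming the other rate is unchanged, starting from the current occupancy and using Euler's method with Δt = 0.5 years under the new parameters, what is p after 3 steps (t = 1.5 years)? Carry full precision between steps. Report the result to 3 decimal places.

0.605

Observed p* = 64/95 = 0.67368.
Balance c(1−p*) = e gives c = e/(1 − 0.67368) = 0.247/0.32632 = 0.75694.
Starting from p₀ = 0.67368; update p ← p + (dp/dt)·Δt with the new parameters.
step 1: Δp = -0.02829, p = 0.64540
step 2: Δp = -0.02254, p = 0.62286
step 3: Δp = -0.01825, p = 0.60461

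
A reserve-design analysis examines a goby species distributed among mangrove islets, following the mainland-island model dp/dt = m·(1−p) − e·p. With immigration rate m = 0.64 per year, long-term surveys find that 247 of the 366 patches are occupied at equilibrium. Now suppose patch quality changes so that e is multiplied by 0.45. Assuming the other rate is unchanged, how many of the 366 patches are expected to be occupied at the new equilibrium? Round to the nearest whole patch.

Observed p* = 247/366 = 0.67486.
Balance m(1−p*) = e·p* gives e = m(1−p*)/p* = 0.64×0.32514/0.67486 = 0.30834.
New p* = m/(m+e) = 0.64000/(0.64000+0.13875) = 0.82183.
Expected occupied = 366 × 0.82183 = 300.79 ≈ 301.

301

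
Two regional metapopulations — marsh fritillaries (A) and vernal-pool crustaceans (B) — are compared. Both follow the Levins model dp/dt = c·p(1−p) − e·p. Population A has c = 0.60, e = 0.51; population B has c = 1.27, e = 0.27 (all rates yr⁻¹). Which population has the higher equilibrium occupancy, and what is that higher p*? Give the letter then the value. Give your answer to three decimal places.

B, 0.787

A: p*_A = 1 − 0.51/0.60 = 0.1500.
B: p*_B = 1 − 0.27/1.27 = 0.7874.
B is higher at 0.7874.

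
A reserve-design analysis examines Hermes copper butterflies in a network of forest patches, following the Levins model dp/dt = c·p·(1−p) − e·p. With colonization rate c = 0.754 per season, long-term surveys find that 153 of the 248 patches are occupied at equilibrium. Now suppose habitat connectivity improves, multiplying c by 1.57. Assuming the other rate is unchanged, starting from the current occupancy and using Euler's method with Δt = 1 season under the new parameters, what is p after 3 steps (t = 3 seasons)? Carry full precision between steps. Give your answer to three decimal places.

Observed p* = 153/248 = 0.61694.
Balance c(1−p*) = e gives e = 0.754×(1 − 0.61694) = 0.28883.
Starting from p₀ = 0.61694; update p ← p + (dp/dt)·Δt with the new parameters.
step 1: Δp = +0.10157, p = 0.71850
step 2: Δp = +0.03190, p = 0.75040
step 3: Δp = +0.00498, p = 0.75538

0.755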